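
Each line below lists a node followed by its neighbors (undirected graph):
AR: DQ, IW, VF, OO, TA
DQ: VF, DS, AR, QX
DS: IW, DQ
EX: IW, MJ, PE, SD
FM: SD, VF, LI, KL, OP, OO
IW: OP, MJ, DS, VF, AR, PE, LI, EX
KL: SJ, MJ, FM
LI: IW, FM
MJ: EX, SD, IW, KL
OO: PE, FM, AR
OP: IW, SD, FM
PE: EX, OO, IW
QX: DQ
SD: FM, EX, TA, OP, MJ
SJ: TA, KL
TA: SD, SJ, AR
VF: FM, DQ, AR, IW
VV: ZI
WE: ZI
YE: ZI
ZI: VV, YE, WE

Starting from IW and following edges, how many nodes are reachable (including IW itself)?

BFS from IW visits: IW, OP, MJ, DS, VF, AR, PE, LI, EX, SD, FM, KL, DQ, OO, TA, SJ, QX
Reachable nodes: 17 of 21 total.

17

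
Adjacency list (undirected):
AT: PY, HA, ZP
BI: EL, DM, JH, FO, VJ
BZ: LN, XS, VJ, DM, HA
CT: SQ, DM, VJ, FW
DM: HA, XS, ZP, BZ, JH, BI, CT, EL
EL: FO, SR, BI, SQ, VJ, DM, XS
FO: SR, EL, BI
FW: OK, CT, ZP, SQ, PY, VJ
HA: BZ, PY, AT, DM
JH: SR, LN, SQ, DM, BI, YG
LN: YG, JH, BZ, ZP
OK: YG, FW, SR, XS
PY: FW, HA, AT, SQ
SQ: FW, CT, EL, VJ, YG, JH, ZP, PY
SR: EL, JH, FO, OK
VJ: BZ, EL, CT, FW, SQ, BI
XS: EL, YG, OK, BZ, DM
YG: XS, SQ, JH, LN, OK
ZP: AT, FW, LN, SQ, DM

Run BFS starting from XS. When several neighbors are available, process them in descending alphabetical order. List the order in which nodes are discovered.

Visit XS; enqueue YG, OK, EL, DM, BZ → queue [YG, OK, EL, DM, BZ]
Visit YG; enqueue SQ, LN, JH → queue [OK, EL, DM, BZ, SQ, LN, JH]
Visit OK; enqueue SR, FW → queue [EL, DM, BZ, SQ, LN, JH, SR, FW]
Visit EL; enqueue VJ, FO, BI → queue [DM, BZ, SQ, LN, JH, SR, FW, VJ, FO, BI]
Visit DM; enqueue ZP, HA, CT → queue [BZ, SQ, LN, JH, SR, FW, VJ, FO, BI, ZP, HA, CT]
Visit BZ → queue [SQ, LN, JH, SR, FW, VJ, FO, BI, ZP, HA, CT]
Visit SQ; enqueue PY → queue [LN, JH, SR, FW, VJ, FO, BI, ZP, HA, CT, PY]
Visit LN → queue [JH, SR, FW, VJ, FO, BI, ZP, HA, CT, PY]
Visit JH → queue [SR, FW, VJ, FO, BI, ZP, HA, CT, PY]
Visit SR → queue [FW, VJ, FO, BI, ZP, HA, CT, PY]
Visit FW → queue [VJ, FO, BI, ZP, HA, CT, PY]
Visit VJ → queue [FO, BI, ZP, HA, CT, PY]
Visit FO → queue [BI, ZP, HA, CT, PY]
Visit BI → queue [ZP, HA, CT, PY]
Visit ZP; enqueue AT → queue [HA, CT, PY, AT]
Visit HA → queue [CT, PY, AT]
Visit CT → queue [PY, AT]
Visit PY → queue [AT]
Visit AT → queue []

XS → YG → OK → EL → DM → BZ → SQ → LN → JH → SR → FW → VJ → FO → BI → ZP → HA → CT → PY → AT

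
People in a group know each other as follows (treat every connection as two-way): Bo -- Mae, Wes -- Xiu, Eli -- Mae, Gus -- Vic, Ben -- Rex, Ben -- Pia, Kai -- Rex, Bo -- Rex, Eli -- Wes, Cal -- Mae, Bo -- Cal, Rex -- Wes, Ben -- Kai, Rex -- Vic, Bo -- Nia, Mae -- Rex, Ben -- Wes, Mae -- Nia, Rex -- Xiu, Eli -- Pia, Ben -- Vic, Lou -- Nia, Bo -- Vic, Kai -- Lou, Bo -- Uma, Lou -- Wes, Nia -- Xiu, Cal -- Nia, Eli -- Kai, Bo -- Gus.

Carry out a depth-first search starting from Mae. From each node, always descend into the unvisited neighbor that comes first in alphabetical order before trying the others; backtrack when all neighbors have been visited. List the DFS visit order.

Mae → Bo → Cal → Nia → Lou → Kai → Ben → Pia → Eli → Wes → Rex → Vic → Gus → Xiu → Uma

Visit Mae
Mae → Bo
Bo → Cal
Cal → Nia
Nia → Lou
Lou → Kai
Kai → Ben
Ben → Pia
Pia → Eli
Eli → Wes
Wes → Rex
Rex → Vic
Vic → Gus
Rex → Xiu
Bo → Uma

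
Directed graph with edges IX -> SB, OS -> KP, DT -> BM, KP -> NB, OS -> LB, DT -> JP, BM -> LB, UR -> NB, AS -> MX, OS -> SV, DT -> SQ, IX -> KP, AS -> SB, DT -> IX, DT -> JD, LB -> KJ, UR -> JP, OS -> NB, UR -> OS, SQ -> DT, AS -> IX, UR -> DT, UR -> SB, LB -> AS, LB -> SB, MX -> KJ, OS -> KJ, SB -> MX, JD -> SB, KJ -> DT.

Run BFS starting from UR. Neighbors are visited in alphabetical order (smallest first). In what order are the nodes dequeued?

Visit UR; enqueue DT, JP, NB, OS, SB → queue [DT, JP, NB, OS, SB]
Visit DT; enqueue BM, IX, JD, SQ → queue [JP, NB, OS, SB, BM, IX, JD, SQ]
Visit JP → queue [NB, OS, SB, BM, IX, JD, SQ]
Visit NB → queue [OS, SB, BM, IX, JD, SQ]
Visit OS; enqueue KJ, KP, LB, SV → queue [SB, BM, IX, JD, SQ, KJ, KP, LB, SV]
Visit SB; enqueue MX → queue [BM, IX, JD, SQ, KJ, KP, LB, SV, MX]
Visit BM → queue [IX, JD, SQ, KJ, KP, LB, SV, MX]
Visit IX → queue [JD, SQ, KJ, KP, LB, SV, MX]
Visit JD → queue [SQ, KJ, KP, LB, SV, MX]
Visit SQ → queue [KJ, KP, LB, SV, MX]
Visit KJ → queue [KP, LB, SV, MX]
Visit KP → queue [LB, SV, MX]
Visit LB; enqueue AS → queue [SV, MX, AS]
Visit SV → queue [MX, AS]
Visit MX → queue [AS]
Visit AS → queue []

UR DT JP NB OS SB BM IX JD SQ KJ KP LB SV MX AS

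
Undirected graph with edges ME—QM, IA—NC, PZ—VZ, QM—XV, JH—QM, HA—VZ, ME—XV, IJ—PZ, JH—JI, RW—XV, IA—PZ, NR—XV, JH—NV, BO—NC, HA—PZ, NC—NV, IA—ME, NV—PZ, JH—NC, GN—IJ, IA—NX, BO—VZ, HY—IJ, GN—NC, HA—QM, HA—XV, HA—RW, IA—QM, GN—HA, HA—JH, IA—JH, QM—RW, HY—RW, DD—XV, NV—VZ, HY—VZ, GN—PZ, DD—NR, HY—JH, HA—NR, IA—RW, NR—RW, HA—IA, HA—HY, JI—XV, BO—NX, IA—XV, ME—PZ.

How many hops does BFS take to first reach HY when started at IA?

2

Level 0: IA
Level 1: HA, JH, ME, NC, NX, PZ, QM, RW, XV
Level 2: BO, DD, GN, HY, IJ, JI, NR, NV, VZ
HY first appears at level 2.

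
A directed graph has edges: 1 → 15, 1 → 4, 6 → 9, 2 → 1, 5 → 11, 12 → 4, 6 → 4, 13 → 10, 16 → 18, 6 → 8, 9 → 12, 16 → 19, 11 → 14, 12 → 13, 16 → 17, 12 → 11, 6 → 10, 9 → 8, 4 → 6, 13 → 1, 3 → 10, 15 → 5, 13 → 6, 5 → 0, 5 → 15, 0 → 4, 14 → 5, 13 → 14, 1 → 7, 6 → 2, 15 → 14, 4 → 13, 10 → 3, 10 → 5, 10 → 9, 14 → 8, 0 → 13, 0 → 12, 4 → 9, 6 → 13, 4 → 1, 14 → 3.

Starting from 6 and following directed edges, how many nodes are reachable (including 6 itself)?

16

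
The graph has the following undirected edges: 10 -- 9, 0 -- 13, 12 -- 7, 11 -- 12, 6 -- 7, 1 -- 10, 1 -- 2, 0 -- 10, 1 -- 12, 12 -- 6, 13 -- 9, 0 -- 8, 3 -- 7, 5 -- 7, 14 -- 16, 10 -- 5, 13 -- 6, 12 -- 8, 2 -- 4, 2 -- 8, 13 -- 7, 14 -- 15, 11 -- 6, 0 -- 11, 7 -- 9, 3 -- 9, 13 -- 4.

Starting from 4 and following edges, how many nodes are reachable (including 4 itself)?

14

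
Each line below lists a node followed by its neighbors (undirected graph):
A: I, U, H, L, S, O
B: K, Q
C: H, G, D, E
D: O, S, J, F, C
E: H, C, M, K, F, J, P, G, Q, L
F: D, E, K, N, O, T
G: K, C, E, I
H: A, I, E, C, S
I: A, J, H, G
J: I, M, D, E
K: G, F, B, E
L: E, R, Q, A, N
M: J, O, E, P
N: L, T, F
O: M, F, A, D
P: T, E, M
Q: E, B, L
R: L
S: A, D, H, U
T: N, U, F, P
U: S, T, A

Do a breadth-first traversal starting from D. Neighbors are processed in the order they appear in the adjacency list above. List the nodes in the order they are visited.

D O S J F C M A H U I E K N T G P L Q B R

Visit D; enqueue O, S, J, F, C → queue [O, S, J, F, C]
Visit O; enqueue M, A → queue [S, J, F, C, M, A]
Visit S; enqueue H, U → queue [J, F, C, M, A, H, U]
Visit J; enqueue I, E → queue [F, C, M, A, H, U, I, E]
Visit F; enqueue K, N, T → queue [C, M, A, H, U, I, E, K, N, T]
Visit C; enqueue G → queue [M, A, H, U, I, E, K, N, T, G]
Visit M; enqueue P → queue [A, H, U, I, E, K, N, T, G, P]
Visit A; enqueue L → queue [H, U, I, E, K, N, T, G, P, L]
Visit H → queue [U, I, E, K, N, T, G, P, L]
Visit U → queue [I, E, K, N, T, G, P, L]
Visit I → queue [E, K, N, T, G, P, L]
Visit E; enqueue Q → queue [K, N, T, G, P, L, Q]
Visit K; enqueue B → queue [N, T, G, P, L, Q, B]
Visit N → queue [T, G, P, L, Q, B]
Visit T → queue [G, P, L, Q, B]
Visit G → queue [P, L, Q, B]
Visit P → queue [L, Q, B]
Visit L; enqueue R → queue [Q, B, R]
Visit Q → queue [B, R]
Visit B → queue [R]
Visit R → queue []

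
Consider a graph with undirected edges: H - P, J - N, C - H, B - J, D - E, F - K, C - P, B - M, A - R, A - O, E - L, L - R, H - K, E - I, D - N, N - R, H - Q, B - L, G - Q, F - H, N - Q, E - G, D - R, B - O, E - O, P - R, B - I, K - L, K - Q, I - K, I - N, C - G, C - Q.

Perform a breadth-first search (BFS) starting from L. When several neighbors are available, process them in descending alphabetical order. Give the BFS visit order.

L, R, K, E, B, P, N, D, A, Q, I, H, F, O, G, M, J, C

Visit L; enqueue R, K, E, B → queue [R, K, E, B]
Visit R; enqueue P, N, D, A → queue [K, E, B, P, N, D, A]
Visit K; enqueue Q, I, H, F → queue [E, B, P, N, D, A, Q, I, H, F]
Visit E; enqueue O, G → queue [B, P, N, D, A, Q, I, H, F, O, G]
Visit B; enqueue M, J → queue [P, N, D, A, Q, I, H, F, O, G, M, J]
Visit P; enqueue C → queue [N, D, A, Q, I, H, F, O, G, M, J, C]
Visit N → queue [D, A, Q, I, H, F, O, G, M, J, C]
Visit D → queue [A, Q, I, H, F, O, G, M, J, C]
Visit A → queue [Q, I, H, F, O, G, M, J, C]
Visit Q → queue [I, H, F, O, G, M, J, C]
Visit I → queue [H, F, O, G, M, J, C]
Visit H → queue [F, O, G, M, J, C]
Visit F → queue [O, G, M, J, C]
Visit O → queue [G, M, J, C]
Visit G → queue [M, J, C]
Visit M → queue [J, C]
Visit J → queue [C]
Visit C → queue []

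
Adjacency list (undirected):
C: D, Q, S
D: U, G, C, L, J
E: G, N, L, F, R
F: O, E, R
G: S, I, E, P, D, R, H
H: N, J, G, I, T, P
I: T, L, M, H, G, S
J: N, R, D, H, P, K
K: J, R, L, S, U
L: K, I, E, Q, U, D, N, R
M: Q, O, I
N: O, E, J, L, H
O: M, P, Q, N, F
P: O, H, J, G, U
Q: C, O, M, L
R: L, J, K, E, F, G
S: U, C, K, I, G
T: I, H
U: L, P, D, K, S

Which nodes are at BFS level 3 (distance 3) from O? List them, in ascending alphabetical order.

D, K, S, T

Level 0: O
Level 1: F, M, N, P, Q
Level 2: C, E, G, H, I, J, L, R, U
Level 3: D, K, S, T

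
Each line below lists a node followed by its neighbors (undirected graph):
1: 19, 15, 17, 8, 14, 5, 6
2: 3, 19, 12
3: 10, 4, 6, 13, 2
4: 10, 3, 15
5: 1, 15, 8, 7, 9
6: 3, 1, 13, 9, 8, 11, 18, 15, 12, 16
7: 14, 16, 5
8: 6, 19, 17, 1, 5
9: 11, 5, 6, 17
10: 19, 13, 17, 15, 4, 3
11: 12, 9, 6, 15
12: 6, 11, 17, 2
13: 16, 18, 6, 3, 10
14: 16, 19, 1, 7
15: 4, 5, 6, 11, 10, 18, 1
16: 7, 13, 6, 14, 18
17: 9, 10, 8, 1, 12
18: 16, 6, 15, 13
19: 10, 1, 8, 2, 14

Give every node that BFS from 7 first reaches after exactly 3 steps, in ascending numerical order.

2, 3, 4, 10, 11, 12, 17

Level 0: 7
Level 1: 5, 14, 16
Level 2: 1, 6, 8, 9, 13, 15, 18, 19
Level 3: 2, 3, 4, 10, 11, 12, 17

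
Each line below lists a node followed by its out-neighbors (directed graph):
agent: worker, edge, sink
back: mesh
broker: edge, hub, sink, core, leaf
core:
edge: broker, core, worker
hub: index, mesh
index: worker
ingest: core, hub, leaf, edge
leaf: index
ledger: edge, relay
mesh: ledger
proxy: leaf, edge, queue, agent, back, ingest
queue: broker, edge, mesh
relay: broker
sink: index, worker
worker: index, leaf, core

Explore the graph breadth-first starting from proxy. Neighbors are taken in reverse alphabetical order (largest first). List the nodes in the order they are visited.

proxy queue leaf ingest edge back agent mesh broker index hub core worker sink ledger relay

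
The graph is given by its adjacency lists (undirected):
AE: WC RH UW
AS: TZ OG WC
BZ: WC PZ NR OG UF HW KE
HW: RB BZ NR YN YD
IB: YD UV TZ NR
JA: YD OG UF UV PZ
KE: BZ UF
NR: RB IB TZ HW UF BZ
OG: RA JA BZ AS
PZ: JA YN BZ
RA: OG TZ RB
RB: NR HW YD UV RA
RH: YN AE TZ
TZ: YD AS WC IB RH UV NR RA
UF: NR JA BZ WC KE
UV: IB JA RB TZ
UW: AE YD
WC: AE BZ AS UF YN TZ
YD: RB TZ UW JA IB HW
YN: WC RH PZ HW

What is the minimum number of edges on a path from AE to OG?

3

Level 0: AE
Level 1: RH, UW, WC
Level 2: AS, BZ, TZ, UF, YD, YN
Level 3: HW, IB, JA, KE, NR, OG, PZ, RA, RB, UV
OG first appears at level 3.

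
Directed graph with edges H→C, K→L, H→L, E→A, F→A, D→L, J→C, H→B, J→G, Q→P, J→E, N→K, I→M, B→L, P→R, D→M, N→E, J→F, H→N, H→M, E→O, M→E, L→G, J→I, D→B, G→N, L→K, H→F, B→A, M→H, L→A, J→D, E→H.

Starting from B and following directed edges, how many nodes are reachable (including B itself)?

BFS from B visits: B, L, A, K, G, N, E, O, H, M, F, C
Reachable nodes: 12 of 18 total.

12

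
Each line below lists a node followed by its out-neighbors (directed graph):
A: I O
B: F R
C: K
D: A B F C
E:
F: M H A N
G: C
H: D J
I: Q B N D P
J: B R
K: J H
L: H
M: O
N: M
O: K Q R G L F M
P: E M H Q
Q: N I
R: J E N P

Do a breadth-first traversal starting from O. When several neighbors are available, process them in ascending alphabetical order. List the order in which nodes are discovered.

O → F → G → K → L → M → Q → R → A → H → N → C → J → I → E → P → D → B

Visit O; enqueue F, G, K, L, M, Q, R → queue [F, G, K, L, M, Q, R]
Visit F; enqueue A, H, N → queue [G, K, L, M, Q, R, A, H, N]
Visit G; enqueue C → queue [K, L, M, Q, R, A, H, N, C]
Visit K; enqueue J → queue [L, M, Q, R, A, H, N, C, J]
Visit L → queue [M, Q, R, A, H, N, C, J]
Visit M → queue [Q, R, A, H, N, C, J]
Visit Q; enqueue I → queue [R, A, H, N, C, J, I]
Visit R; enqueue E, P → queue [A, H, N, C, J, I, E, P]
Visit A → queue [H, N, C, J, I, E, P]
Visit H; enqueue D → queue [N, C, J, I, E, P, D]
Visit N → queue [C, J, I, E, P, D]
Visit C → queue [J, I, E, P, D]
Visit J; enqueue B → queue [I, E, P, D, B]
Visit I → queue [E, P, D, B]
Visit E → queue [P, D, B]
Visit P → queue [D, B]
Visit D → queue [B]
Visit B → queue []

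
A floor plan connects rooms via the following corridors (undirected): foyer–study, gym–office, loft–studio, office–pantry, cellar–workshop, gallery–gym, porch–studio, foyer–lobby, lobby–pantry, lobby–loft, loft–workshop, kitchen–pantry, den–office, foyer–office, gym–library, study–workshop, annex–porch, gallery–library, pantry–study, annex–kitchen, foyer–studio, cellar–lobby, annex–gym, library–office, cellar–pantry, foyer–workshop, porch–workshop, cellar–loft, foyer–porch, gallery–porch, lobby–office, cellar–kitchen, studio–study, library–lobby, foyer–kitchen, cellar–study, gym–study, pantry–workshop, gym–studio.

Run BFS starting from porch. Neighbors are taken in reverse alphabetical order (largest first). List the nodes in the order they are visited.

Visit porch; enqueue workshop, studio, gallery, foyer, annex → queue [workshop, studio, gallery, foyer, annex]
Visit workshop; enqueue study, pantry, loft, cellar → queue [studio, gallery, foyer, annex, study, pantry, loft, cellar]
Visit studio; enqueue gym → queue [gallery, foyer, annex, study, pantry, loft, cellar, gym]
Visit gallery; enqueue library → queue [foyer, annex, study, pantry, loft, cellar, gym, library]
Visit foyer; enqueue office, lobby, kitchen → queue [annex, study, pantry, loft, cellar, gym, library, office, lobby, kitchen]
Visit annex → queue [study, pantry, loft, cellar, gym, library, office, lobby, kitchen]
Visit study → queue [pantry, loft, cellar, gym, library, office, lobby, kitchen]
Visit pantry → queue [loft, cellar, gym, library, office, lobby, kitchen]
Visit loft → queue [cellar, gym, library, office, lobby, kitchen]
Visit cellar → queue [gym, library, office, lobby, kitchen]
Visit gym → queue [library, office, lobby, kitchen]
Visit library → queue [office, lobby, kitchen]
Visit office; enqueue den → queue [lobby, kitchen, den]
Visit lobby → queue [kitchen, den]
Visit kitchen → queue [den]
Visit den → queue []

porch, workshop, studio, gallery, foyer, annex, study, pantry, loft, cellar, gym, library, office, lobby, kitchen, den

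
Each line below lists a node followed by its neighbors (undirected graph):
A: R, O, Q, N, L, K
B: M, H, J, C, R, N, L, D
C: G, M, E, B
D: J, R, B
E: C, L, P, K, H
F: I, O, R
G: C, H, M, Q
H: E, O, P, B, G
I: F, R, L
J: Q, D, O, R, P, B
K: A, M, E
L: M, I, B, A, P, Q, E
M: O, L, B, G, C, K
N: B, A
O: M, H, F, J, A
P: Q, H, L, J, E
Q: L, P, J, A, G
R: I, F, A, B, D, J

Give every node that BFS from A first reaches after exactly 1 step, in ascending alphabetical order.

Level 0: A
Level 1: K, L, N, O, Q, R
Level 2: B, D, E, F, G, H, I, J, M, P
Level 3: C

K, L, N, O, Q, R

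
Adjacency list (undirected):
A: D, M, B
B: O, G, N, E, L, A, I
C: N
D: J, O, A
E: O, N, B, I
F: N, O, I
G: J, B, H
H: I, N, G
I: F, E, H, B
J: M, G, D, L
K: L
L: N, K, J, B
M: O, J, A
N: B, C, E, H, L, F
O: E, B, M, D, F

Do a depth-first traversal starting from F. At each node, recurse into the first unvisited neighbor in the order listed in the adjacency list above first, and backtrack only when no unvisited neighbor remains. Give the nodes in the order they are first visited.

Visit F
F → N
N → B
B → O
O → E
E → I
I → H
H → G
G → J
J → M
M → A
A → D
J → L
L → K
N → C

F -> N -> B -> O -> E -> I -> H -> G -> J -> M -> A -> D -> L -> K -> C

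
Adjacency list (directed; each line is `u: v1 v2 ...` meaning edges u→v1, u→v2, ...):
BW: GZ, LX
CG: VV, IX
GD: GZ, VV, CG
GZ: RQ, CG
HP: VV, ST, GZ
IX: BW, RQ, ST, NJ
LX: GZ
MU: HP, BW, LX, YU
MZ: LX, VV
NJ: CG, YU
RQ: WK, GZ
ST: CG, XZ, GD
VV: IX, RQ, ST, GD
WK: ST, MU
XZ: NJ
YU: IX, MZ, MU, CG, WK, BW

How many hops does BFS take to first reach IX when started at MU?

Level 0: MU
Level 1: BW, HP, LX, YU
Level 2: CG, GZ, IX, MZ, ST, VV, WK
Level 3: GD, NJ, RQ, XZ
IX first appears at level 2.

2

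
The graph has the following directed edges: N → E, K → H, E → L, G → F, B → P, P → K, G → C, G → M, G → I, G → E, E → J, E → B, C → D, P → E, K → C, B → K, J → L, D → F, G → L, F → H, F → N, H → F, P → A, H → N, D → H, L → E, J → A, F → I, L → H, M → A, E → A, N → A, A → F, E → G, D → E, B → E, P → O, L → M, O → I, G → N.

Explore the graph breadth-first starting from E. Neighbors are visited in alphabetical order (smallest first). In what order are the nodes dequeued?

E → A → B → G → J → L → F → K → P → C → I → M → N → H → O → D

Visit E; enqueue A, B, G, J, L → queue [A, B, G, J, L]
Visit A; enqueue F → queue [B, G, J, L, F]
Visit B; enqueue K, P → queue [G, J, L, F, K, P]
Visit G; enqueue C, I, M, N → queue [J, L, F, K, P, C, I, M, N]
Visit J → queue [L, F, K, P, C, I, M, N]
Visit L; enqueue H → queue [F, K, P, C, I, M, N, H]
Visit F → queue [K, P, C, I, M, N, H]
Visit K → queue [P, C, I, M, N, H]
Visit P; enqueue O → queue [C, I, M, N, H, O]
Visit C; enqueue D → queue [I, M, N, H, O, D]
Visit I → queue [M, N, H, O, D]
Visit M → queue [N, H, O, D]
Visit N → queue [H, O, D]
Visit H → queue [O, D]
Visit O → queue [D]
Visit D → queue []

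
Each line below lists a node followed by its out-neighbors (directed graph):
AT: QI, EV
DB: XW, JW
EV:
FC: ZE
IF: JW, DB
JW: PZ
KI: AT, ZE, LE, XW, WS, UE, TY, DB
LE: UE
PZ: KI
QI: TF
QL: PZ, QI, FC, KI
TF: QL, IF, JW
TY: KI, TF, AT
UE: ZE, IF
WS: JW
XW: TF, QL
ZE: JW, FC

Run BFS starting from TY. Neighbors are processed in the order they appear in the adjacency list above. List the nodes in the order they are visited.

Visit TY; enqueue KI, TF, AT → queue [KI, TF, AT]
Visit KI; enqueue ZE, LE, XW, WS, UE, DB → queue [TF, AT, ZE, LE, XW, WS, UE, DB]
Visit TF; enqueue QL, IF, JW → queue [AT, ZE, LE, XW, WS, UE, DB, QL, IF, JW]
Visit AT; enqueue QI, EV → queue [ZE, LE, XW, WS, UE, DB, QL, IF, JW, QI, EV]
Visit ZE; enqueue FC → queue [LE, XW, WS, UE, DB, QL, IF, JW, QI, EV, FC]
Visit LE → queue [XW, WS, UE, DB, QL, IF, JW, QI, EV, FC]
Visit XW → queue [WS, UE, DB, QL, IF, JW, QI, EV, FC]
Visit WS → queue [UE, DB, QL, IF, JW, QI, EV, FC]
Visit UE → queue [DB, QL, IF, JW, QI, EV, FC]
Visit DB → queue [QL, IF, JW, QI, EV, FC]
Visit QL; enqueue PZ → queue [IF, JW, QI, EV, FC, PZ]
Visit IF → queue [JW, QI, EV, FC, PZ]
Visit JW → queue [QI, EV, FC, PZ]
Visit QI → queue [EV, FC, PZ]
Visit EV → queue [FC, PZ]
Visit FC → queue [PZ]
Visit PZ → queue []

TY, KI, TF, AT, ZE, LE, XW, WS, UE, DB, QL, IF, JW, QI, EV, FC, PZ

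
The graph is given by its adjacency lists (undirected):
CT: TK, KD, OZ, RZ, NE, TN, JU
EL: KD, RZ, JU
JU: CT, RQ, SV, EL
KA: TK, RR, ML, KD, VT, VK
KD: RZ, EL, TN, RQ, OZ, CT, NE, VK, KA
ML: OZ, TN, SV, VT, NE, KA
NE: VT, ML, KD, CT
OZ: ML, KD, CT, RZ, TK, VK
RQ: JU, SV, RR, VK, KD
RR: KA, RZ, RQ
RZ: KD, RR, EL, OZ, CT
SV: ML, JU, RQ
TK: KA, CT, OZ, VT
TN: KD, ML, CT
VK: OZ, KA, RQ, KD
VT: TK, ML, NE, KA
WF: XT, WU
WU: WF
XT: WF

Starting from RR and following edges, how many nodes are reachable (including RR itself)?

16

BFS from RR visits: RR, KA, RQ, RZ, KD, ML, TK, VK, VT, JU, SV, CT, EL, OZ, NE, TN
Reachable nodes: 16 of 19 total.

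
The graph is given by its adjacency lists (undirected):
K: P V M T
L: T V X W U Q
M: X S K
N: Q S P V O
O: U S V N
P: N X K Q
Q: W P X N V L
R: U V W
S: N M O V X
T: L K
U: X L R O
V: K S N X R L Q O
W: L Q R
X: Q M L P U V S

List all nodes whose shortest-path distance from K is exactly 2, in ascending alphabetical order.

Level 0: K
Level 1: M, P, T, V
Level 2: L, N, O, Q, R, S, X
Level 3: U, W

L, N, O, Q, R, S, X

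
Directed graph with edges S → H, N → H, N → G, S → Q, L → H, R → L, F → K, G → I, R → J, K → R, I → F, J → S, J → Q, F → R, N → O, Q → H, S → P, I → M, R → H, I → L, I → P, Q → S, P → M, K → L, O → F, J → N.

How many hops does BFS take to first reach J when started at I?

Level 0: I
Level 1: F, L, M, P
Level 2: H, K, R
Level 3: J
Level 4: N, Q, S
Level 5: G, O
J first appears at level 3.

3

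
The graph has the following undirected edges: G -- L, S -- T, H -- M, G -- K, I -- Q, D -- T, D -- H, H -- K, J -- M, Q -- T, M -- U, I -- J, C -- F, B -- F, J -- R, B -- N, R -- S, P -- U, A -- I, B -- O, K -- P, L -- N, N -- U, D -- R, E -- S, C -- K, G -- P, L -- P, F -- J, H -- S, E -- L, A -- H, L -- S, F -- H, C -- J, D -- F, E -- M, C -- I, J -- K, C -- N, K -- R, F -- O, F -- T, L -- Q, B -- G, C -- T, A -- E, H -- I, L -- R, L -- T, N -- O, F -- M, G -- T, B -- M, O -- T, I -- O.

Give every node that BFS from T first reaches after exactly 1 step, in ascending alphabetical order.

Level 0: T
Level 1: C, D, F, G, L, O, Q, S
Level 2: B, E, H, I, J, K, M, N, P, R
Level 3: A, U

C, D, F, G, L, O, Q, S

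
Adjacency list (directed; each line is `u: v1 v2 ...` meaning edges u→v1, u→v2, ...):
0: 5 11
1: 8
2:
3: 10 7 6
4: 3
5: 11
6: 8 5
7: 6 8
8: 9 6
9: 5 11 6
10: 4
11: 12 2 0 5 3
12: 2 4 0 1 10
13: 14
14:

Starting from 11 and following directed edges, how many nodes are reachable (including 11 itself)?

BFS from 11 visits: 11, 12, 2, 0, 5, 3, 4, 1, 10, 7, 6, 8, 9
Reachable nodes: 13 of 15 total.

13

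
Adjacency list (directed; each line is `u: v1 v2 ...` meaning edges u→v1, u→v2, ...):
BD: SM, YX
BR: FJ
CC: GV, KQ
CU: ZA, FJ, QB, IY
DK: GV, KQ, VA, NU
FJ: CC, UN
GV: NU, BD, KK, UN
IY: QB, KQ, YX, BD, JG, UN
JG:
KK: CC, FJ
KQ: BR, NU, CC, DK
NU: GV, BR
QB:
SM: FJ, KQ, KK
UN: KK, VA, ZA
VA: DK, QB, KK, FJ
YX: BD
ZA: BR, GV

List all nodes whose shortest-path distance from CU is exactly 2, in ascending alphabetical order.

Level 0: CU
Level 1: FJ, IY, QB, ZA
Level 2: BD, BR, CC, GV, JG, KQ, UN, YX
Level 3: DK, KK, NU, SM, VA

BD, BR, CC, GV, JG, KQ, UN, YX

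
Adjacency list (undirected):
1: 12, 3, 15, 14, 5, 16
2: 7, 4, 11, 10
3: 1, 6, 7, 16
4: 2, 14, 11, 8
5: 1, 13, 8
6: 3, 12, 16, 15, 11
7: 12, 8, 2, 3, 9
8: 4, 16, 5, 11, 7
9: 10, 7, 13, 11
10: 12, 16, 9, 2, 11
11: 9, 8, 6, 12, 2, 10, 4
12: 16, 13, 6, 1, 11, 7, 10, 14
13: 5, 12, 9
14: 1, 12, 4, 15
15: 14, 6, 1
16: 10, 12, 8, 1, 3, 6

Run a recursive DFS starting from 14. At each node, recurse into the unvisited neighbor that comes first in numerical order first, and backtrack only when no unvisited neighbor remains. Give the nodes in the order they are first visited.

14 → 1 → 3 → 6 → 11 → 2 → 4 → 8 → 5 → 13 → 9 → 7 → 12 → 10 → 16 → 15

Visit 14
14 → 1
1 → 3
3 → 6
6 → 11
11 → 2
2 → 4
4 → 8
8 → 5
5 → 13
13 → 9
9 → 7
7 → 12
12 → 10
10 → 16
6 → 15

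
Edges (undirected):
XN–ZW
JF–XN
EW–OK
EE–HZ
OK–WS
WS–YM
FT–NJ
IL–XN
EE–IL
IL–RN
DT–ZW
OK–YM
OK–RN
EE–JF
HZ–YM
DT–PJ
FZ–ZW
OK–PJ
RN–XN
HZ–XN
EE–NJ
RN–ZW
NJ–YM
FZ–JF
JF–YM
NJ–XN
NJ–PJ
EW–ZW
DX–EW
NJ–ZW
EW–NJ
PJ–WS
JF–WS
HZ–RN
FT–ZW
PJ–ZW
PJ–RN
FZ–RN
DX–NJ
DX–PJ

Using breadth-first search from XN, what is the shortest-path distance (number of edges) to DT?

2

Level 0: XN
Level 1: HZ, IL, JF, NJ, RN, ZW
Level 2: DT, DX, EE, EW, FT, FZ, OK, PJ, WS, YM
DT first appears at level 2.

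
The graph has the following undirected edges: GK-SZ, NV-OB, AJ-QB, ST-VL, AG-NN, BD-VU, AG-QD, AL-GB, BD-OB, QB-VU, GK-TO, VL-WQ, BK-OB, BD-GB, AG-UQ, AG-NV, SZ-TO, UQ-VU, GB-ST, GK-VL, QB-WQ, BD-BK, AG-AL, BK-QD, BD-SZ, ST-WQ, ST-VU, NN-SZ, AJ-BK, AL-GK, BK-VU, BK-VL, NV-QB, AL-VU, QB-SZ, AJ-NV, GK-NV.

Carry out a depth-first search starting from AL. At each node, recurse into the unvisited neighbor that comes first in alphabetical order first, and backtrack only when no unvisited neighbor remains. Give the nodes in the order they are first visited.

Visit AL
AL → AG
AG → NN
NN → SZ
SZ → BD
BD → BK
BK → AJ
AJ → NV
NV → GK
GK → TO
GK → VL
VL → ST
ST → GB
ST → VU
VU → QB
QB → WQ
VU → UQ
NV → OB
BK → QD

AL → AG → NN → SZ → BD → BK → AJ → NV → GK → TO → VL → ST → GB → VU → QB → WQ → UQ → OB → QD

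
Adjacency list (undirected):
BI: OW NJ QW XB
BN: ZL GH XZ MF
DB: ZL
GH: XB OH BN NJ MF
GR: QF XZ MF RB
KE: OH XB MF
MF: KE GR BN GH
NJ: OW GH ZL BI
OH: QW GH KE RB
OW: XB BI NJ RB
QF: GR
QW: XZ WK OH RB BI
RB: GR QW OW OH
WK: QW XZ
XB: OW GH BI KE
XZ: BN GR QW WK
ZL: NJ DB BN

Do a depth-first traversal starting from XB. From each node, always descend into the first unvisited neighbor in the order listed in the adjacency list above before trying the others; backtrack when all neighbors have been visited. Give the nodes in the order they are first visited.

XB → OW → BI → NJ → GH → OH → QW → XZ → BN → ZL → DB → MF → KE → GR → QF → RB → WK

Visit XB
XB → OW
OW → BI
BI → NJ
NJ → GH
GH → OH
OH → QW
QW → XZ
XZ → BN
BN → ZL
ZL → DB
BN → MF
MF → KE
MF → GR
GR → QF
GR → RB
XZ → WK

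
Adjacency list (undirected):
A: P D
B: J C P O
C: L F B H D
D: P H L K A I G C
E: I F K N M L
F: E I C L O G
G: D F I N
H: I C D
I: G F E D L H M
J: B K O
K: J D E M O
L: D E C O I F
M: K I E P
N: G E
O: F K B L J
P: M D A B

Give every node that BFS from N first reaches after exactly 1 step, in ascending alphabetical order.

Level 0: N
Level 1: E, G
Level 2: D, F, I, K, L, M
Level 3: A, C, H, J, O, P
Level 4: B

E, G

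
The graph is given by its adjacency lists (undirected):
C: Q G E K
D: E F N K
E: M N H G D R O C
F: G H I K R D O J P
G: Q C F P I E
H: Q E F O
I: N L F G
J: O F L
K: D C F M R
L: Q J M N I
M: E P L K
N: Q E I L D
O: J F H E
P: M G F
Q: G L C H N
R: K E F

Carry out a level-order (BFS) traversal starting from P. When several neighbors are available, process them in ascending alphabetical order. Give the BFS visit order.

P, F, G, M, D, H, I, J, K, O, R, C, E, Q, L, N

Visit P; enqueue F, G, M → queue [F, G, M]
Visit F; enqueue D, H, I, J, K, O, R → queue [G, M, D, H, I, J, K, O, R]
Visit G; enqueue C, E, Q → queue [M, D, H, I, J, K, O, R, C, E, Q]
Visit M; enqueue L → queue [D, H, I, J, K, O, R, C, E, Q, L]
Visit D; enqueue N → queue [H, I, J, K, O, R, C, E, Q, L, N]
Visit H → queue [I, J, K, O, R, C, E, Q, L, N]
Visit I → queue [J, K, O, R, C, E, Q, L, N]
Visit J → queue [K, O, R, C, E, Q, L, N]
Visit K → queue [O, R, C, E, Q, L, N]
Visit O → queue [R, C, E, Q, L, N]
Visit R → queue [C, E, Q, L, N]
Visit C → queue [E, Q, L, N]
Visit E → queue [Q, L, N]
Visit Q → queue [L, N]
Visit L → queue [N]
Visit N → queue []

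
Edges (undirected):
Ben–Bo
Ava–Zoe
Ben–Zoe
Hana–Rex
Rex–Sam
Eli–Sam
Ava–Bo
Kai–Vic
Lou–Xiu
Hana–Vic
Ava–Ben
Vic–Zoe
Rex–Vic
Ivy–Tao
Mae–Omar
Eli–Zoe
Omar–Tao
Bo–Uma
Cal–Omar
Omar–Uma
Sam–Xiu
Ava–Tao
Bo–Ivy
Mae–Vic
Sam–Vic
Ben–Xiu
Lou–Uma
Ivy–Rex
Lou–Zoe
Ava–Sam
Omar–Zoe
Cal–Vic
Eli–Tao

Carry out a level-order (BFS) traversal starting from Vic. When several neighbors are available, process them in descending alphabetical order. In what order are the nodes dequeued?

Visit Vic; enqueue Zoe, Sam, Rex, Mae, Kai, Hana, Cal → queue [Zoe, Sam, Rex, Mae, Kai, Hana, Cal]
Visit Zoe; enqueue Omar, Lou, Eli, Ben, Ava → queue [Sam, Rex, Mae, Kai, Hana, Cal, Omar, Lou, Eli, Ben, Ava]
Visit Sam; enqueue Xiu → queue [Rex, Mae, Kai, Hana, Cal, Omar, Lou, Eli, Ben, Ava, Xiu]
Visit Rex; enqueue Ivy → queue [Mae, Kai, Hana, Cal, Omar, Lou, Eli, Ben, Ava, Xiu, Ivy]
Visit Mae → queue [Kai, Hana, Cal, Omar, Lou, Eli, Ben, Ava, Xiu, Ivy]
Visit Kai → queue [Hana, Cal, Omar, Lou, Eli, Ben, Ava, Xiu, Ivy]
Visit Hana → queue [Cal, Omar, Lou, Eli, Ben, Ava, Xiu, Ivy]
Visit Cal → queue [Omar, Lou, Eli, Ben, Ava, Xiu, Ivy]
Visit Omar; enqueue Uma, Tao → queue [Lou, Eli, Ben, Ava, Xiu, Ivy, Uma, Tao]
Visit Lou → queue [Eli, Ben, Ava, Xiu, Ivy, Uma, Tao]
Visit Eli → queue [Ben, Ava, Xiu, Ivy, Uma, Tao]
Visit Ben; enqueue Bo → queue [Ava, Xiu, Ivy, Uma, Tao, Bo]
Visit Ava → queue [Xiu, Ivy, Uma, Tao, Bo]
Visit Xiu → queue [Ivy, Uma, Tao, Bo]
Visit Ivy → queue [Uma, Tao, Bo]
Visit Uma → queue [Tao, Bo]
Visit Tao → queue [Bo]
Visit Bo → queue []

Vic, Zoe, Sam, Rex, Mae, Kai, Hana, Cal, Omar, Lou, Eli, Ben, Ava, Xiu, Ivy, Uma, Tao, Bo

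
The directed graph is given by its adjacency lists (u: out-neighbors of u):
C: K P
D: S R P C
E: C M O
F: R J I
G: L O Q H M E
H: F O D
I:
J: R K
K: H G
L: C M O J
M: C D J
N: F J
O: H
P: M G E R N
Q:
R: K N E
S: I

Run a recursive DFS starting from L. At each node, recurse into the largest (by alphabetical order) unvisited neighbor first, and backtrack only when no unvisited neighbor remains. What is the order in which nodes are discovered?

L -> O -> H -> F -> R -> N -> J -> K -> G -> Q -> M -> D -> S -> I -> P -> E -> C

Visit L
L → O
O → H
H → F
F → R
R → N
N → J
J → K
K → G
G → Q
G → M
M → D
D → S
S → I
D → P
P → E
E → C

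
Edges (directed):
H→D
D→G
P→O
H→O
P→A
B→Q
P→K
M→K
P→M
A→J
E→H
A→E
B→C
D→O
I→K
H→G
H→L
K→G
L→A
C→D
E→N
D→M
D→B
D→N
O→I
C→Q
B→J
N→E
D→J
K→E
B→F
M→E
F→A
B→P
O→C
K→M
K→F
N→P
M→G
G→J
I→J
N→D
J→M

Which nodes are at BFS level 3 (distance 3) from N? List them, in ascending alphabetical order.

Level 0: N
Level 1: D, E, P
Level 2: A, B, G, H, J, K, M, O
Level 3: C, F, I, L, Q

C, F, I, L, Q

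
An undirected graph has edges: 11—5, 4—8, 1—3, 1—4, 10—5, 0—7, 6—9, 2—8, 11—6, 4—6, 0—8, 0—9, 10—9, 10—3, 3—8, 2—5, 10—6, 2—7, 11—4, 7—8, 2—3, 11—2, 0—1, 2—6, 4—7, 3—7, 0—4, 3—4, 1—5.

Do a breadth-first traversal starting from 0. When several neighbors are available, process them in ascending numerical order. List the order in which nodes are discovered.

0, 1, 4, 7, 8, 9, 3, 5, 6, 11, 2, 10

Visit 0; enqueue 1, 4, 7, 8, 9 → queue [1, 4, 7, 8, 9]
Visit 1; enqueue 3, 5 → queue [4, 7, 8, 9, 3, 5]
Visit 4; enqueue 6, 11 → queue [7, 8, 9, 3, 5, 6, 11]
Visit 7; enqueue 2 → queue [8, 9, 3, 5, 6, 11, 2]
Visit 8 → queue [9, 3, 5, 6, 11, 2]
Visit 9; enqueue 10 → queue [3, 5, 6, 11, 2, 10]
Visit 3 → queue [5, 6, 11, 2, 10]
Visit 5 → queue [6, 11, 2, 10]
Visit 6 → queue [11, 2, 10]
Visit 11 → queue [2, 10]
Visit 2 → queue [10]
Visit 10 → queue []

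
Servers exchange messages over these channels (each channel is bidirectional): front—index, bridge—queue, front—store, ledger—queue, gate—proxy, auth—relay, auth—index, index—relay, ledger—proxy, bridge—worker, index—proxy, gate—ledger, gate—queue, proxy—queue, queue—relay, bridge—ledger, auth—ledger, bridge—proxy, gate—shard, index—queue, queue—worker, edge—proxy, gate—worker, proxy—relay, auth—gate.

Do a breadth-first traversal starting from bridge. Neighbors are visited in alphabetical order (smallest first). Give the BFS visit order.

bridge → ledger → proxy → queue → worker → auth → gate → edge → index → relay → shard → front → store

Visit bridge; enqueue ledger, proxy, queue, worker → queue [ledger, proxy, queue, worker]
Visit ledger; enqueue auth, gate → queue [proxy, queue, worker, auth, gate]
Visit proxy; enqueue edge, index, relay → queue [queue, worker, auth, gate, edge, index, relay]
Visit queue → queue [worker, auth, gate, edge, index, relay]
Visit worker → queue [auth, gate, edge, index, relay]
Visit auth → queue [gate, edge, index, relay]
Visit gate; enqueue shard → queue [edge, index, relay, shard]
Visit edge → queue [index, relay, shard]
Visit index; enqueue front → queue [relay, shard, front]
Visit relay → queue [shard, front]
Visit shard → queue [front]
Visit front; enqueue store → queue [store]
Visit store → queue []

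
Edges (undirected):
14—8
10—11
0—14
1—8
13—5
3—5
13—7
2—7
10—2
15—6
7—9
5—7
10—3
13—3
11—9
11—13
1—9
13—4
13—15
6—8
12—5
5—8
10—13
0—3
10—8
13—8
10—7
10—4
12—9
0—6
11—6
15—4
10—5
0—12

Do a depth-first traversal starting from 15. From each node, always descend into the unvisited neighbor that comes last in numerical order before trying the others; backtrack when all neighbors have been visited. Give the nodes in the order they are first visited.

15 13 11 10 8 14 0 12 9 7 5 3 2 1 6 4

Visit 15
15 → 13
13 → 11
11 → 10
10 → 8
8 → 14
14 → 0
0 → 12
12 → 9
9 → 7
7 → 5
5 → 3
7 → 2
9 → 1
0 → 6
10 → 4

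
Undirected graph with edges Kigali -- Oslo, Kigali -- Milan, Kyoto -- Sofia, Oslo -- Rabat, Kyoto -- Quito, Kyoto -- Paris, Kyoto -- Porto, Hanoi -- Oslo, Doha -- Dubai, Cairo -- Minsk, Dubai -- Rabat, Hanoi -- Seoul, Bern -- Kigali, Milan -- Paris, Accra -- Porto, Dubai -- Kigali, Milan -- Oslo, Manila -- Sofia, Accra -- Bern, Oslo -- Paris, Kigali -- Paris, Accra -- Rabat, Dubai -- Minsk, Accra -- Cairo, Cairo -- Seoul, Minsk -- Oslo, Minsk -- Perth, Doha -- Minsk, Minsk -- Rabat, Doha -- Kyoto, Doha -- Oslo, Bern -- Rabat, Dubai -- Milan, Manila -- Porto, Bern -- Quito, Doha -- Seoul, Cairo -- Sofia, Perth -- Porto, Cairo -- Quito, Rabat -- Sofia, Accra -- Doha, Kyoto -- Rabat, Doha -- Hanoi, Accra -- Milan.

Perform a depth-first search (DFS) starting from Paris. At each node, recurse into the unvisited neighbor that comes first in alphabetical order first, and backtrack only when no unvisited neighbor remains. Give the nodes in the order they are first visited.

Paris → Kigali → Bern → Accra → Cairo → Minsk → Doha → Dubai → Milan → Oslo → Hanoi → Seoul → Rabat → Kyoto → Porto → Manila → Sofia → Perth → Quito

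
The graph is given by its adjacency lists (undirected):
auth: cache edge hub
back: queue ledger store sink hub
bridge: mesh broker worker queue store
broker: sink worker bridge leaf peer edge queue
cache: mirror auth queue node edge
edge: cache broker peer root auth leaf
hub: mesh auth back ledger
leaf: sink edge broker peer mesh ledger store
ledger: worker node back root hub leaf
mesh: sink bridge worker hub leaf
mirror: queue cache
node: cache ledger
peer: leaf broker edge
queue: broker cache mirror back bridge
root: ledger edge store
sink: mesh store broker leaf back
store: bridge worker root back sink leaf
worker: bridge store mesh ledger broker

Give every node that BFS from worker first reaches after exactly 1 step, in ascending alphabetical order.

bridge, broker, ledger, mesh, store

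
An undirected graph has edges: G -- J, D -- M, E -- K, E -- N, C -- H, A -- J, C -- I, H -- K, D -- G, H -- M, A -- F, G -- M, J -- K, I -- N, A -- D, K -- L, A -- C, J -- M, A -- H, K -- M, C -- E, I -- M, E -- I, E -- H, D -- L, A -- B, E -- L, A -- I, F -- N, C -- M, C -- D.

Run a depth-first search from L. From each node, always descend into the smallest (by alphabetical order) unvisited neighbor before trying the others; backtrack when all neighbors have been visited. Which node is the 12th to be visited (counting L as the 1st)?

Visit L
L → D
D → A
A → B
A → C
C → E
E → H
H → K
K → J
J → G
G → M
M → I
I → N
N → F

Visit order: L, D, A, B, C, E, H, K, J, G, M, I, N, F

I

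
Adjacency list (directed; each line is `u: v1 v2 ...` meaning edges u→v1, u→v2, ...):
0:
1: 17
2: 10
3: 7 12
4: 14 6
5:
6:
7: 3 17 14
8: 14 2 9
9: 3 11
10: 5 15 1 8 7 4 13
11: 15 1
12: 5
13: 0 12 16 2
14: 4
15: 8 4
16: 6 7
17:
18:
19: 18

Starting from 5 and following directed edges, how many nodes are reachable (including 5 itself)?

1

BFS from 5 visits: 5
Reachable nodes: 1 of 20 total.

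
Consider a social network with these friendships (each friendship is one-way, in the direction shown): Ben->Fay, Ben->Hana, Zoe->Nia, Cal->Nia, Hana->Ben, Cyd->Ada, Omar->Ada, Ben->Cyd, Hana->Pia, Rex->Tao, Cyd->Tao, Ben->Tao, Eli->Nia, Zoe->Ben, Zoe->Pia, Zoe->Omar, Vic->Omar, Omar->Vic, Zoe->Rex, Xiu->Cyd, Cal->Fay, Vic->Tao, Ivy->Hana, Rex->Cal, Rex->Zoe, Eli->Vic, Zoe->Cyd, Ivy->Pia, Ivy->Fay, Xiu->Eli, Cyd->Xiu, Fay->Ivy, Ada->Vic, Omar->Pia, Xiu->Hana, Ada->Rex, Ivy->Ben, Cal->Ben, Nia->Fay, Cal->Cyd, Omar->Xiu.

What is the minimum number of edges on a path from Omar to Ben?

3

Level 0: Omar
Level 1: Ada, Pia, Vic, Xiu
Level 2: Cyd, Eli, Hana, Rex, Tao
Level 3: Ben, Cal, Nia, Zoe
Level 4: Fay
Level 5: Ivy
Ben first appears at level 3.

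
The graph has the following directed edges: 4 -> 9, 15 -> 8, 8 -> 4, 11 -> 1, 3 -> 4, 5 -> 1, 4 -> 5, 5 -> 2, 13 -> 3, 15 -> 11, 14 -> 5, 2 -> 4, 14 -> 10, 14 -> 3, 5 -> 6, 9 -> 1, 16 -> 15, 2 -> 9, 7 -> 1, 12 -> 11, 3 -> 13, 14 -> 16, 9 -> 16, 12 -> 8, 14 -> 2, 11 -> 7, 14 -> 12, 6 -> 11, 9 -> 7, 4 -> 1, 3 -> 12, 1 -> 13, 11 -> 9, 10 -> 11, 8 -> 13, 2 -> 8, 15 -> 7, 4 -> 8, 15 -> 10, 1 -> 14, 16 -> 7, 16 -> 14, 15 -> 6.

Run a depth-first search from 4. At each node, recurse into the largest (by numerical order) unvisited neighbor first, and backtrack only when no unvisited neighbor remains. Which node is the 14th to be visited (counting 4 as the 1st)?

5

Visit 4
4 → 9
9 → 16
16 → 15
15 → 11
11 → 7
7 → 1
1 → 14
14 → 12
12 → 8
8 → 13
13 → 3
14 → 10
14 → 5
5 → 6
5 → 2

Visit order: 4, 9, 16, 15, 11, 7, 1, 14, 12, 8, 13, 3, 10, 5, 6, 2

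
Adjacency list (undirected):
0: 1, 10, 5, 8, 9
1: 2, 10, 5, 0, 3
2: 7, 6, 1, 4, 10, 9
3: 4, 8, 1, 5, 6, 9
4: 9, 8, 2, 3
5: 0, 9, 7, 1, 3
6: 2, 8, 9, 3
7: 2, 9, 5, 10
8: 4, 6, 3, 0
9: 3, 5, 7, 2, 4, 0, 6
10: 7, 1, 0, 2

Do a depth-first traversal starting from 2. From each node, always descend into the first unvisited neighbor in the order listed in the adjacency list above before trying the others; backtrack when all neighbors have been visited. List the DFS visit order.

Visit 2
2 → 7
7 → 9
9 → 3
3 → 4
4 → 8
8 → 6
8 → 0
0 → 1
1 → 10
1 → 5

2 → 7 → 9 → 3 → 4 → 8 → 6 → 0 → 1 → 10 → 5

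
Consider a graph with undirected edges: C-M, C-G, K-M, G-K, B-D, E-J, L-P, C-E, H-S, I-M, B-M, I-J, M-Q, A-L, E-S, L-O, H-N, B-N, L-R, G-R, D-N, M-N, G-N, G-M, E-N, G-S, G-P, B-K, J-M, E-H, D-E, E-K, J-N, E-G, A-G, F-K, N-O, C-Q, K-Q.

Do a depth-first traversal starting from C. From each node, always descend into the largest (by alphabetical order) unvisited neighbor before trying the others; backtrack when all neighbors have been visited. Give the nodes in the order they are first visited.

C -> Q -> M -> N -> O -> L -> R -> G -> S -> H -> E -> K -> F -> B -> D -> J -> I -> P -> A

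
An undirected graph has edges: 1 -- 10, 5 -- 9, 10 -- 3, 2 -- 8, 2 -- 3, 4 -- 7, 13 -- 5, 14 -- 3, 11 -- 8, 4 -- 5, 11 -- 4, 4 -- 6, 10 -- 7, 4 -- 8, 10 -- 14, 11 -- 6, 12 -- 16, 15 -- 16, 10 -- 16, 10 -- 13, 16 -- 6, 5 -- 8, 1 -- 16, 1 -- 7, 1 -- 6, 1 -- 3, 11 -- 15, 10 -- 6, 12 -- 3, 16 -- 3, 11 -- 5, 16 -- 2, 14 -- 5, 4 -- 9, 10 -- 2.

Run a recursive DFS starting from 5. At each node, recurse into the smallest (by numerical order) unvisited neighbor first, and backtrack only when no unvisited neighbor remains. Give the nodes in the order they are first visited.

5 -> 4 -> 6 -> 1 -> 3 -> 2 -> 8 -> 11 -> 15 -> 16 -> 10 -> 7 -> 13 -> 14 -> 12 -> 9

Visit 5
5 → 4
4 → 6
6 → 1
1 → 3
3 → 2
2 → 8
8 → 11
11 → 15
15 → 16
16 → 10
10 → 7
10 → 13
10 → 14
16 → 12
4 → 9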